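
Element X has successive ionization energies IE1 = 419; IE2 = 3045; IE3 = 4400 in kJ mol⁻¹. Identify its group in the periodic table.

Group 1

Look for the largest jump between consecutive ionization energies: IE2/IE1 ≈ 7.3, far larger than any earlier ratio.
That jump marks the point where a core electron is being removed. So the atom has 1 valence electron.
A main-group element with 1 valence electron is in group 1.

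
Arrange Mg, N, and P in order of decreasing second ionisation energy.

N > P > Mg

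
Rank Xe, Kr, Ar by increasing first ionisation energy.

Ar is in period 3, group 18; Kr is in period 4, group 18; Xe is in period 5, group 18.
IE₁ increases left→right with effective nuclear charge and decreases top→bottom as the valence shell moves farther out.
All are in group 18, so first ionization energy increases up the group.
So from lowest to highest: Xe < Kr < Ar.

Xe, Kr, Ar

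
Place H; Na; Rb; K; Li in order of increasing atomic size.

H, Li, Na, K, Rb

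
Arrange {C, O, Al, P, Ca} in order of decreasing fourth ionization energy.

Al, O, Ca, C, P

IE_4 is the cost of taking one more electron from the +3 cation: C³⁺ still has 1 valence electron; O³⁺ still has 3 valence electrons; Al³⁺ is the bare [Ne] core; P³⁺ still has 2 valence electrons; Ca³⁺ is already 1 electron into the core.
Usually core removal costs more than valence removal, but here the competition is close: a tightly held n=2 valence electron can cost more to remove than an n=3 core electron, so the actual values have to decide it.
Valence configurations: C³⁺ [He]2s¹, O³⁺ [He]2s²2p¹, P³⁺ [Ne]3s².
The numbers (kJ/mol): C 6223, O 7469, Al 11577, P 4964, Ca 6491.
Overall IE_4 order: P < C < Ca < O < Al.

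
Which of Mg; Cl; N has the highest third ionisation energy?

Mg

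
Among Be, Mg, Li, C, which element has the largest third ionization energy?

Be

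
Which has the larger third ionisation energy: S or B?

B

After 2 electrons have been removed, what remains? S²⁺ still has 4 valence electrons; B²⁺ still has 1 valence electron.
All are still removing valence electrons, so compare the +2 ions as you would atoms: IE_3 generally rises across a period (higher Z_eff) and falls down a group (larger shell), subject to the usual subshell exceptions.
Valence configurations: S²⁺ [Ne]3s²3p², B²⁺ [He]2s¹.
Approximate IE_3 values (kJ/mol): S 3357, B 3660.
Hence IE_3: S < B.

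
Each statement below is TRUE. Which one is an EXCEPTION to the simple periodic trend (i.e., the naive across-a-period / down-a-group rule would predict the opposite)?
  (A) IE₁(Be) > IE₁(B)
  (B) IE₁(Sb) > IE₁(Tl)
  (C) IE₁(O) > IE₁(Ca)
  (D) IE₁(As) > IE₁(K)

(A)

The general trend: first ionisation energy increases across a period and decreases down a group.
(A) Be (period 2, group 2) vs B (period 2, group 13): the stated order contradicts the simple trend.
(B) Sb (period 5, group 15) vs Tl (period 6, group 13): the stated order agrees with the simple trend.
(C) O (period 2, group 16) vs Ca (period 4, group 2): the stated order agrees with the simple trend.
(D) As (period 4, group 15) vs K (period 4, group 1): the stated order agrees with the simple trend.
The exception is (A): removing B's lone 2p electron is easier than breaking Be's filled 2s².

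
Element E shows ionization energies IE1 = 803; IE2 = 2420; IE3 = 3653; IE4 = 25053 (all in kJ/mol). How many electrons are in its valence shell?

3

Look for the largest jump between consecutive ionization energies: IE4/IE3 ≈ 6.9, far larger than any earlier ratio.
That jump marks the point where a core electron is being removed. So the atom has 3 valence electrons.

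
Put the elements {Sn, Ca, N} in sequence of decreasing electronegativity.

N is in period 2, group 15; Ca is in period 4, group 2; Sn is in period 5, group 14.
Electronegativity increases across a period and decreases down a group, tracking effective nuclear charge and atomic size.
Neither a single period nor a single group — weigh both effects.
Sn > Ca: the two effects oppose for this pair; the across-period effect wins (1.96 vs 1.00).
N > Sn: both effects reinforce here, so N is clearly the higher of the two.
For reference (Pauling): N 3.04, Ca 1.00, Sn 1.96.
So from highest to lowest: N > Sn > Ca.

N > Sn > Ca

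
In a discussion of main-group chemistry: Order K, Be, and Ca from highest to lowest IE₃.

Consider each +2 ion: K²⁺ is already 1 electron into the core; Be²⁺ is the bare [He] core; Ca²⁺ is the bare [Ar] core.
All of these are removing an electron from a noble-gas core or deeper; the smaller core (lower principal quantum number) is held far more tightly, and within a period the higher nuclear charge binds the same core more tightly.
Tabulated IE_3 (kJ/mol): K 4420, Be 14849, Ca 4912.
Overall IE_3 order: K < Ca < Be.

Be > Ca > K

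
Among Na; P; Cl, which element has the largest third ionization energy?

Na

Consider each +2 ion: Na²⁺ is already 1 electron into the core; P²⁺ still has 3 valence electrons; Cl²⁺ still has 5 valence electrons.
Core electrons are held far more tightly than valence electrons, so Na tops the IE_3 order.
Valence configurations: P²⁺ [Ne]3s²3p¹, Cl²⁺ [Ne]3s²3p³.
The numbers (kJ/mol): Na 6910, P 2914, Cl 3822.
So the third ionization energies run P < Cl < Na.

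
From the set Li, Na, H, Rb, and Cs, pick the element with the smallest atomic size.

H is in period 1, group 1; Li is in period 2, group 1; Na is in period 3, group 1; Rb is in period 5, group 1; Cs is in period 6, group 1.
Atomic radius shrinks across a period as nuclear charge pulls the same shell inward, and grows down a group as new shells are added.
All are in group 1, so atomic radius increases down the group.
The smallest atomic size among these belongs to H.

H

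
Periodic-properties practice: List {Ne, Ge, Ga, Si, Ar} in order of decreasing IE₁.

Ne is in period 2, group 18; Si is in period 3, group 14; Ar is in period 3, group 18; Ga is in period 4, group 13; Ge is in period 4, group 14.
IE₁ increases left→right with effective nuclear charge and decreases top→bottom as the valence shell moves farther out.
Here both period and group differ, so the two effects have to be weighed against each other.
Ge > Ga: Ge lies to the right of Ga in period 4, so the across-period effect alone puts Ge higher.
Si > Ge: they share group 14; the group trend gives Si the larger value.
Ar > Si: both are in period 3; the period trend gives Ar the larger value.
Ne > Ar: they share group 18; the group trend gives Ne the larger value.
Tabulated first ionization energy (kJ/mol): Ne 2081, Si 786, Ar 1521, Ga 579, Ge 762.
So from highest to lowest: Ne > Ar > Si > Ge > Ga.

Ne, Ar, Si, Ge, Ga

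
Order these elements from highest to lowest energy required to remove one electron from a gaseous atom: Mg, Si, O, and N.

N > O > Si > Mg

N is in period 2, group 15; O is in period 2, group 16; Mg is in period 3, group 2; Si is in period 3, group 14.
First ionization energy rises across a period (greater Z_eff holds electrons more tightly) and falls down a group (valence electrons are farther from the nucleus).
These span different periods and groups, so the two trends combine.
Si > Mg: Si lies to the right of Mg in period 3, so the across-period effect alone puts Si higher.
O > Si: relative to Si, both the across-period and down-group shifts push O's first ionization energy up.
N > O: this pair runs against the simple trend — see the exception note.
Note the exception: N has a higher first ionization energy than O, contrary to the simple trend — pairing an electron in O's 2p⁴ costs repulsion energy, so O ionizes more easily than half-filled N (2p³).
For reference (kJ/mol): N 1402, O 1314, Mg 738, Si 786.
So from highest to lowest: N > O > Si > Mg.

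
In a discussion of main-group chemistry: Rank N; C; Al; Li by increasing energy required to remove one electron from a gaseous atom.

Li is in period 2, group 1; C is in period 2, group 14; N is in period 2, group 15; Al is in period 3, group 13.
IE₁ increases left→right with effective nuclear charge and decreases top→bottom as the valence shell moves farther out.
Here both period and group differ, so the two effects have to be weighed against each other.
Al > Li: period and group pull opposite ways; the across-period shift dominates (578 vs 520 kJ/mol).
C > Al: relative to Al, both the across-period and down-group shifts push C's first ionization energy up.
N > C: N lies to the right of C in period 2, so the across-period effect alone puts N higher.
Approximate values (kJ/mol): Li 520, C 1086, N 1402, Al 578.
So from lowest to highest: Li < Al < C < N.

Li < Al < C < N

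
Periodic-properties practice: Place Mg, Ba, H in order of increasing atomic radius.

H < Mg < Ba

H is in period 1, group 1; Mg is in period 3, group 2; Ba is in period 6, group 2.
Atomic radius shrinks across a period as nuclear charge pulls the same shell inward, and grows down a group as new shells are added.
Neither a single period nor a single group — weigh both effects.
Mg > H: period and group pull opposite ways; the down-group shift dominates (139 vs 32 pm).
Ba > Mg: Ba sits below Mg in group 2, so the down-group effect alone puts Ba larger.
For reference (pm): H 32, Mg 139, Ba 196.
So from smallest to largest: H < Mg < Ba.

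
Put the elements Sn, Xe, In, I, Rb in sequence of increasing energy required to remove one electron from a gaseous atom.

Rb is in period 5, group 1; In is in period 5, group 13; Sn is in period 5, group 14; I is in period 5, group 17; Xe is in period 5, group 18.
Removing the outermost electron gets harder across a period and easier down a group.
All lie in period 5, so first ionization energy increases left to right.
So from lowest to highest: Rb < In < Sn < I < Xe.

Rb < In < Sn < I < Xe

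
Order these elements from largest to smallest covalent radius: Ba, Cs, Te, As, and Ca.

Ca is in period 4, group 2; As is in period 4, group 15; Te is in period 5, group 16; Cs is in period 6, group 1; Ba is in period 6, group 2.
Atomic radius shrinks across a period as nuclear charge pulls the same shell inward, and grows down a group as new shells are added.
Here both period and group differ, so the two effects have to be weighed against each other.
Te > As: the two effects oppose for this pair; the down-group effect wins (136 vs 121 pm).
Ca > Te: the two effects oppose for this pair; the across-period effect wins (171 vs 136 pm).
Ba > Ca: Ba sits below Ca in group 2, so the down-group effect alone puts Ba larger.
Cs > Ba: both are in period 6; the period trend gives Cs the larger value.
Approximate values (pm): Ca 171, As 121, Te 136, Cs 232, Ba 196.
So from largest to smallest: Cs > Ba > Ca > Te > As.

Cs > Ba > Ca > Te > As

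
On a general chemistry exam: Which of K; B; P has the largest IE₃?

The third ionization energy removes an electron from the +2 ion. For each element: K²⁺ is already 1 electron into the core; B²⁺ still has 1 valence electron; P²⁺ still has 3 valence electrons.
Core electrons are held far more tightly than valence electrons, so K tops the IE_3 order.
Valence configurations: B²⁺ [He]2s¹, P²⁺ [Ne]3s²3p¹.
Approximate IE_3 values (kJ/mol): K 4420, B 3660, P 2914.
So the third ionization energies run P < B < K.

K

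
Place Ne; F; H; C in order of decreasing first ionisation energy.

Ne > F > H > C

H is in period 1, group 1; C is in period 2, group 14; F is in period 2, group 17; Ne is in period 2, group 18.
First ionization energy rises across a period (greater Z_eff holds electrons more tightly) and falls down a group (valence electrons are farther from the nucleus).
Here both period and group differ, so the two effects have to be weighed against each other.
H > C: the two effects oppose for this pair; the down-group effect wins (1312 vs 1086 kJ/mol).
F > H: period and group pull opposite ways; the across-period shift dominates (1681 vs 1312 kJ/mol).
Ne > F: Ne lies to the right of F in period 2, so the across-period effect alone puts Ne higher.
Tabulated first ionization energy (kJ/mol): H 1312, C 1086, F 1681, Ne 2081.
So from highest to lowest: Ne > F > H > C.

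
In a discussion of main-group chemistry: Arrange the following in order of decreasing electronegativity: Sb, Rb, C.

C > Sb > Rb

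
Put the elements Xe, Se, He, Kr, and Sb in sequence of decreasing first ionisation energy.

He, Kr, Xe, Se, Sb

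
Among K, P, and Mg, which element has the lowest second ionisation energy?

Mg

Consider each +1 ion: K⁺ is the bare [Ar] core; P⁺ still has 4 valence electrons; Mg⁺ still has 1 valence electron.
Core electrons are held far more tightly than valence electrons, so K tops the IE_2 order.
Valence configurations: P⁺ [Ne]3s²3p², Mg⁺ [Ne]3s¹.
Tabulated IE_2 (kJ/mol): K 3052, P 1907, Mg 1451.
Hence IE_2: Mg < P < K.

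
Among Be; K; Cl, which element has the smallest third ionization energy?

After 2 electrons have been removed, what remains? Be²⁺ is the bare [He] core; K²⁺ is already 1 electron into the core; Cl²⁺ still has 5 valence electrons.
Core electrons are held far more tightly than valence electrons, so K and Be top the IE_3 order.
Approximate IE_3 values (kJ/mol): Be 14849, K 4420, Cl 3822.
Overall IE_3 order: Cl < K < Be.

Cl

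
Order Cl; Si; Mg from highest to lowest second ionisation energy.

The second ionization energy removes an electron from the +1 ion. For each element: Cl⁺ still has 6 valence electrons; Si⁺ still has 3 valence electrons; Mg⁺ still has 1 valence electron.
All are still removing valence electrons, so compare the +1 ions as you would atoms: IE_2 generally rises across a period (higher Z_eff) and falls down a group (larger shell), subject to the usual subshell exceptions.
Valence configurations: Cl⁺ [Ne]3s²3p⁴, Si⁺ [Ne]3s²3p¹, Mg⁺ [Ne]3s¹.
The numbers (kJ/mol): Cl 2298, Si 1577, Mg 1451.
Putting it together, IE_2: Mg < Si < Cl.

Cl > Si > Mg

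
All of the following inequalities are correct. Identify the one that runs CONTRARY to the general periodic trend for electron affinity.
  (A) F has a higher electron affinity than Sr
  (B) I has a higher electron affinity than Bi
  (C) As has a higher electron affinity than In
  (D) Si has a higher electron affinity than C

(D)

The general trend: electron affinity increases across a period and decreases down a group.
(A) F (period 2, group 17) vs Sr (period 5, group 2): the stated order agrees with the simple trend.
(B) I (period 5, group 17) vs Bi (period 6, group 15): the stated order agrees with the simple trend.
(C) As (period 4, group 15) vs In (period 5, group 13): the stated order agrees with the simple trend.
(D) Si (period 3, group 14) vs C (period 2, group 14): the stated order contradicts the simple trend.
The exception is (D): Si's larger, more diffuse 3p orbitals accept an added electron slightly more readily than C's compact 2p.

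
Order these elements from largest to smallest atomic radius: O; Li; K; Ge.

Li is in period 2, group 1; O is in period 2, group 16; K is in period 4, group 1; Ge is in period 4, group 14.
Across a period the added protons contract the valence shell; down a group each new principal shell makes the atom larger.
Here both period and group differ, so the two effects have to be weighed against each other.
Ge > O: relative to O, both the across-period and down-group shifts push Ge's atomic radius up.
Li > Ge: the two effects oppose for this pair; the across-period effect wins (133 vs 121 pm).
K > Li: K sits below Li in group 1, so the down-group effect alone puts K larger.
Tabulated atomic radius (pm): Li 133, O 63, K 196, Ge 121.
So from largest to smallest: K > Li > Ge > O.

K > Li > Ge > O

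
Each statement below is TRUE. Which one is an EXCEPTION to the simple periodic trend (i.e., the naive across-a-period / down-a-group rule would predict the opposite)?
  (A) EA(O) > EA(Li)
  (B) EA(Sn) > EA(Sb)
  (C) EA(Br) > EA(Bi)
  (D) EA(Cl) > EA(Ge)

The general trend: electron affinity increases across a period and decreases down a group.
(A) O (period 2, group 16) vs Li (period 2, group 1): the stated order agrees with the simple trend.
(B) Sn (period 5, group 14) vs Sb (period 5, group 15): the stated order contradicts the simple trend.
(C) Br (period 4, group 17) vs Bi (period 6, group 15): the stated order agrees with the simple trend.
(D) Cl (period 3, group 17) vs Ge (period 4, group 14): the stated order agrees with the simple trend.
The exception is (B): adding an electron to Sb's half-filled 5p³ is unfavourable, so Sn has the more exothermic EA.

(B)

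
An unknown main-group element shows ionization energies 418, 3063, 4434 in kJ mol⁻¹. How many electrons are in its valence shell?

1

Look for the largest jump between consecutive ionization energies: IE2/IE1 ≈ 7.3, far larger than any earlier ratio.
That jump marks the point where a core electron is being removed. So the atom has 1 valence electron.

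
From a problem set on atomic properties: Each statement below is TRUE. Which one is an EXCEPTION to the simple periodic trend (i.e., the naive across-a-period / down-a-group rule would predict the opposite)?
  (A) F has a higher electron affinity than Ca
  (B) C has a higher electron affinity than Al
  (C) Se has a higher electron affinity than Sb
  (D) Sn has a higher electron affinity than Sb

(D)

The general trend: electron affinity increases across a period and decreases down a group.
(A) F (period 2, group 17) vs Ca (period 4, group 2): the stated order agrees with the simple trend.
(B) C (period 2, group 14) vs Al (period 3, group 13): the stated order agrees with the simple trend.
(C) Se (period 4, group 16) vs Sb (period 5, group 15): the stated order agrees with the simple trend.
(D) Sn (period 5, group 14) vs Sb (period 5, group 15): the stated order contradicts the simple trend.
The exception is (D): adding an electron to Sb's half-filled 5p³ is unfavourable, so Sn has the more exothermic EA.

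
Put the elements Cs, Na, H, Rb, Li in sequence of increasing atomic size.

H is in period 1, group 1; Li is in period 2, group 1; Na is in period 3, group 1; Rb is in period 5, group 1; Cs is in period 6, group 1.
Across a period the added protons contract the valence shell; down a group each new principal shell makes the atom larger.
All are in group 1, so atomic radius increases down the group.
So from smallest to largest: H < Li < Na < Rb < Cs.

H, Li, Na, Rb, Cs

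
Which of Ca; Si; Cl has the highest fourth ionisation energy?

Ca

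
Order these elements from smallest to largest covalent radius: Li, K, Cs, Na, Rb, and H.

H < Li < Na < K < Rb < Cs

H is in period 1, group 1; Li is in period 2, group 1; Na is in period 3, group 1; K is in period 4, group 1; Rb is in period 5, group 1; Cs is in period 6, group 1.
Moving right in a period, electrons are added to the same shell under a stronger nuclear pull, so atoms get smaller; moving down, a new shell is opened and atoms get larger.
All are in group 1, so atomic radius increases down the group.
So from smallest to largest: H < Li < Na < K < Rb < Cs.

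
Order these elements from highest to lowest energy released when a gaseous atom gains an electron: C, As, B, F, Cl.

Cl > F > C > As > B

B is in period 2, group 13; C is in period 2, group 14; F is in period 2, group 17; Cl is in period 3, group 17; As is in period 4, group 15.
EA tends to increase across a period and decrease down a group, though the pattern is less regular than for IE or radius.
Here both period and group differ, so the two effects have to be weighed against each other.
As > B: period and group pull opposite ways; the across-period shift dominates (78 vs 27 kJ/mol).
C > As: period and group pull opposite ways; the down-group shift dominates (122 vs 78 kJ/mol).
F > C: F lies to the right of C in period 2, so the across-period effect alone puts F higher.
Cl > F: this pair runs against the simple trend — see the exception note.
Note the exception: Cl has a higher electron affinity than F, contrary to the simple trend — F's small 2p subshell makes the incoming electron feel strong e⁻–e⁻ repulsion, so Cl actually releases more energy on gaining an electron.
Tabulated electron affinity (kJ/mol): B 27, C 122, F 328, Cl 349, As 78.
So from highest to lowest: Cl > F > C > As > B.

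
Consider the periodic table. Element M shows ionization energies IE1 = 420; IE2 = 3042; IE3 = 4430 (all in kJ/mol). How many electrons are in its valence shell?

Look for the largest jump between consecutive ionization energies: IE2/IE1 ≈ 7.2, far larger than any earlier ratio.
That jump marks the point where a core electron is being removed. So the atom has 1 valence electron.

1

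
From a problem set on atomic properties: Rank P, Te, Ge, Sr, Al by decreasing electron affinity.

Electron affinity generally becomes more exothermic across a period toward the halogens and less exothermic down a group.
Neither a single period nor a single group — weigh both effects.
Al > Sr: both effects reinforce here, so Al is clearly the higher of the two.
P > Al: P lies to the right of Al in period 3, so the across-period effect alone puts P higher.
Ge > P: this pair runs against the simple trend — see the exception note.
Te > Ge: the two effects oppose for this pair; the across-period effect wins (190 vs 119 kJ/mol).
Note the exception: Ge has a higher electron affinity than P, contrary to the simple trend — adding an electron to P's half-filled np³ subshell costs electron-pairing energy.
Approximate values (kJ/mol): Al 42, P 72, Ge 119, Sr 5, Te 190.
So from highest to lowest: Te > Ge > P > Al > Sr.

Te, Ge, P, Al, Sr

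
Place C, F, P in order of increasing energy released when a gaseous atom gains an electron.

C is in period 2, group 14; F is in period 2, group 17; P is in period 3, group 15.
Adding an electron releases more energy for atoms nearer the top right (short of the noble gases).
Neither a single period nor a single group — weigh both effects.
C > P: the two effects oppose for this pair; the down-group effect wins (122 vs 72 kJ/mol).
F > C: both are in period 2; the period trend gives F the larger value.
Approximate values (kJ/mol): C 122, F 328, P 72.
So from lowest to highest: P < C < F.

P < C < F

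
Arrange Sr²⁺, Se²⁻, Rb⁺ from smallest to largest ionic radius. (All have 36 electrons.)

All of these have 36 electrons, so size is governed by nuclear charge alone: the more protons, the stronger the pull on the same electron cloud, and the smaller the ion.
Nuclear charges: Sr²⁺ (Z=38), Rb⁺ (Z=37), Se²⁻ (Z=34).
Smallest to largest: Sr²⁺ < Rb⁺ < Se²⁻.

Sr²⁺, Rb⁺, Se²⁻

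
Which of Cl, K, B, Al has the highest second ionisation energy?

K

IE_2 is the cost of taking one more electron from the +1 cation: Cl⁺ still has 6 valence electrons; K⁺ is the bare [Ar] core; B⁺ still has 2 valence electrons; Al⁺ still has 2 valence electrons.
Breaking into a closed-shell core is much more expensive than removing a leftover valence electron — K has the largest IE_2 here.
Valence configurations: Cl⁺ [Ne]3s²3p⁴, B⁺ [He]2s², Al⁺ [Ne]3s².
The numbers (kJ/mol): Cl 2298, K 3052, B 2427, Al 1817.
So the second ionization energies run Al < Cl < B < K.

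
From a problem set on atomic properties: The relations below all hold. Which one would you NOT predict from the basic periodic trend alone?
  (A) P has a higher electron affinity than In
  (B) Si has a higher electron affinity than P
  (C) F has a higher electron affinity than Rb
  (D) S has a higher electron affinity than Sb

The general trend: electron affinity increases across a period and decreases down a group.
(A) P (period 3, group 15) vs In (period 5, group 13): the stated order agrees with the simple trend.
(B) Si (period 3, group 14) vs P (period 3, group 15): the stated order contradicts the simple trend.
(C) F (period 2, group 17) vs Rb (period 5, group 1): the stated order agrees with the simple trend.
(D) S (period 3, group 16) vs Sb (period 5, group 15): the stated order agrees with the simple trend.
The exception is (B): adding an electron to P's half-filled 3p³ is unfavourable, so Si (3p²) has the more exothermic EA.

(B)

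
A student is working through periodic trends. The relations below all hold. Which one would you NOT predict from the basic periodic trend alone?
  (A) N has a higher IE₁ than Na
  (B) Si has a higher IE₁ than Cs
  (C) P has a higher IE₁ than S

The general trend: IE₁ increases across a period and decreases down a group.
(A) N (period 2, group 15) vs Na (period 3, group 1): the stated order agrees with the simple trend.
(B) Si (period 3, group 14) vs Cs (period 6, group 1): the stated order agrees with the simple trend.
(C) P (period 3, group 15) vs S (period 3, group 16): the stated order contradicts the simple trend.
The exception is (C): S (3p⁴) ionizes more easily than half-filled P (3p³) because the paired 3p electron in S is pushed out by e⁻–e⁻ repulsion.

(C)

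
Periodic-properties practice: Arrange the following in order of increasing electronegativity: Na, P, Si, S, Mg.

Na < Mg < Si < P < S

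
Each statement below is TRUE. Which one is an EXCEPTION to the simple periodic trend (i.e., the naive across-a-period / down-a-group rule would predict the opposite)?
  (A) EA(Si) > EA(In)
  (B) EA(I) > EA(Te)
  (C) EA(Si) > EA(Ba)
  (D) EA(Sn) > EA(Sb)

The general trend: electron affinity increases across a period and decreases down a group.
(A) Si (period 3, group 14) vs In (period 5, group 13): the stated order agrees with the simple trend.
(B) I (period 5, group 17) vs Te (period 5, group 16): the stated order agrees with the simple trend.
(C) Si (period 3, group 14) vs Ba (period 6, group 2): the stated order agrees with the simple trend.
(D) Sn (period 5, group 14) vs Sb (period 5, group 15): the stated order contradicts the simple trend.
The exception is (D): adding an electron to Sb's half-filled 5p³ is unfavourable, so Sn has the more exothermic EA.

(D)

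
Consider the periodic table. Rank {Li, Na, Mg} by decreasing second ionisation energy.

IE_2 is the cost of taking one more electron from the +1 cation: Li⁺ is the bare [He] core; Na⁺ is the bare [Ne] core; Mg⁺ still has 1 valence electron.
Pulling an electron out of a noble-gas core costs far more than removing a remaining valence electron, so Na and Li sit at the high end of IE_2.
The numbers (kJ/mol): Li 7298, Na 4562, Mg 1451.
Overall IE_2 order: Mg < Na < Li.

Li > Na > Mg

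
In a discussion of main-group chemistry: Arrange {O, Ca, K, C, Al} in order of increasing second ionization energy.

Ca < Al < C < K < O

After 1 electron has been removed, what remains? O⁺ still has 5 valence electrons; Ca⁺ still has 1 valence electron; K⁺ is the bare [Ar] core; C⁺ still has 3 valence electrons; Al⁺ still has 2 valence electrons.
Usually core removal costs more than valence removal, but here the competition is close: a tightly held n=2 valence electron can cost more to remove than an n=3 core electron, so the actual values have to decide it.
Valence configurations: O⁺ [He]2s²2p³, Ca⁺ [Ar]4s¹, C⁺ [He]2s²2p¹, Al⁺ [Ne]3s².
Approximate IE_2 values (kJ/mol): O 3388, Ca 1145, K 3052, C 2353, Al 1817.
So the second ionization energies run Ca < Al < C < K < O.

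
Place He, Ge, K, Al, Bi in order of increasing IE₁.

K < Al < Bi < Ge < He

He is in period 1, group 18; Al is in period 3, group 13; K is in period 4, group 1; Ge is in period 4, group 14; Bi is in period 6, group 15.
IE₁ increases left→right with effective nuclear charge and decreases top→bottom as the valence shell moves farther out.
Neither a single period nor a single group — weigh both effects.
Al > K: relative to K, both the across-period and down-group shifts push Al's first ionization energy up.
Bi > Al: the two effects oppose for this pair; the across-period effect wins (703 vs 578 kJ/mol).
Ge > Bi: period and group pull opposite ways; the down-group shift dominates (762 vs 703 kJ/mol).
He > Ge: both effects reinforce here, so He is clearly the higher of the two.
For reference (kJ/mol): He 2372, Al 578, K 419, Ge 762, Bi 703.
So from lowest to highest: K < Al < Bi < Ge < He.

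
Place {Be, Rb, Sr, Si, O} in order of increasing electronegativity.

Rb < Sr < Be < Si < O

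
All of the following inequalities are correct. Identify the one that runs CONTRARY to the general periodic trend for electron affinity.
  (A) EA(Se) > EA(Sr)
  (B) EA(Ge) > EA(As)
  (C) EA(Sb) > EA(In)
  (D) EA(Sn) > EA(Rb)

(B)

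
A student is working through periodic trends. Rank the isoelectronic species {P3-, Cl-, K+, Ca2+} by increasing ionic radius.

All of these have 18 electrons, so size is governed by nuclear charge alone: the more protons, the stronger the pull on the same electron cloud, and the smaller the ion.
Nuclear charges: Ca2+ (Z=20), K+ (Z=19), Cl- (Z=17), P3- (Z=15).
Smallest to largest: Ca2+ < K+ < Cl- < P3-.

Ca2+ < K+ < Cl- < P3-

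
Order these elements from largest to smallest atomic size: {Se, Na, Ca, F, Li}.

Li is in period 2, group 1; F is in period 2, group 17; Na is in period 3, group 1; Ca is in period 4, group 2; Se is in period 4, group 16.
Across a period the added protons contract the valence shell; down a group each new principal shell makes the atom larger.
These span different periods and groups, so the two trends combine.
Se > F: both effects reinforce here, so Se is clearly the larger of the two.
Li > Se: the two effects oppose for this pair; the across-period effect wins (133 vs 116 pm).
Na > Li: they share group 1; the group trend gives Na the larger value.
Ca > Na: period and group pull opposite ways; the down-group shift dominates (171 vs 155 pm).
For reference (pm): Li 133, F 64, Na 155, Ca 171, Se 116.
So from largest to smallest: Ca > Na > Li > Se > F.

Ca > Na > Li > Se > F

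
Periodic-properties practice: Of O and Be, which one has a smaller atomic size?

O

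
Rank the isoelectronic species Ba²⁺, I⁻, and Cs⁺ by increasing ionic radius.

Ba²⁺, Cs⁺, I⁻

All of these have 54 electrons, so size is governed by nuclear charge alone: the more protons, the stronger the pull on the same electron cloud, and the smaller the ion.
Nuclear charges: Ba²⁺ (Z=56), Cs⁺ (Z=55), I⁻ (Z=53).
Smallest to largest: Ba²⁺ < Cs⁺ < I⁻.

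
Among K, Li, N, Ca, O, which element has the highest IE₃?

IE_3 is the cost of taking one more electron from the +2 cation: K²⁺ is already 1 electron into the core; Li²⁺ is already 1 electron into the core; N²⁺ still has 3 valence electrons; Ca²⁺ is the bare [Ar] core; O²⁺ still has 4 valence electrons.
Usually core removal costs more than valence removal, but here the competition is close: a tightly held n=2 valence electron can cost more to remove than an n=3 core electron, so the actual values have to decide it.
Valence configurations: N²⁺ [He]2s²2p¹, O²⁺ [He]2s²2p².
Approximate IE_3 values (kJ/mol): K 4420, Li 11815, N 4578, Ca 4912, O 5300.
So the third ionization energies run K < N < Ca < O < Li.

Li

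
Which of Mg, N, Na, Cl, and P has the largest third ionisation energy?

Mg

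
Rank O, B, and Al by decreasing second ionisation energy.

After 1 electron has been removed, what remains? O⁺ still has 5 valence electrons; B⁺ still has 2 valence electrons; Al⁺ still has 2 valence electrons.
All are still removing valence electrons, so compare the +1 ions as you would atoms: IE_2 generally rises across a period (higher Z_eff) and falls down a group (larger shell), subject to the usual subshell exceptions.
Valence configurations: O⁺ [He]2s²2p³, B⁺ [He]2s², Al⁺ [Ne]3s².
Approximate IE_2 values (kJ/mol): O 3388, B 2427, Al 1817.
Putting it together, IE_2: Al < B < O.

O > B > Al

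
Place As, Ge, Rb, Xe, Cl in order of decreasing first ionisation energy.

Cl, Xe, As, Ge, Rb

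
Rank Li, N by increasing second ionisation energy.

After 1 electron has been removed, what remains? Li⁺ is the bare [He] core; N⁺ still has 4 valence electrons.
Breaking into a closed-shell core is much more expensive than removing a leftover valence electron — Li has the largest IE_2 here.
The numbers (kJ/mol): Li 7298, N 2856.
So the second ionization energies run N < Li.

N < Li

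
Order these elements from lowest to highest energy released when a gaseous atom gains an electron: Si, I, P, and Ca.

Ca, P, Si, I

EA tends to increase across a period and decrease down a group, though the pattern is less regular than for IE or radius.
These span different periods and groups, so the two trends combine.
P > Ca: both effects reinforce here, so P is clearly the higher of the two.
Si > P: this pair runs against the simple trend — see the exception note.
I > Si: the two effects oppose for this pair; the across-period effect wins (295 vs 134 kJ/mol).
Note the exception: Si has a higher electron affinity than P, contrary to the simple trend — adding an electron to P's half-filled 3p³ is unfavourable, so Si (3p²) has the more exothermic EA.
Tabulated electron affinity (kJ/mol): Si 134, P 72, Ca 2, I 295.
So from lowest to highest: Ca < P < Si < I.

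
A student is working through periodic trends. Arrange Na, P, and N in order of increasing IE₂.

P, N, Na

IE_2 is the cost of taking one more electron from the +1 cation: Na⁺ is the bare [Ne] core; P⁺ still has 4 valence electrons; N⁺ still has 4 valence electrons.
Pulling an electron out of a noble-gas core costs far more than removing a remaining valence electron, so Na sits at the high end of IE_2.
Valence configurations: P⁺ [Ne]3s²3p², N⁺ [He]2s²2p².
The numbers (kJ/mol): Na 4562, P 1907, N 2856.
Hence IE_2: P < N < Na.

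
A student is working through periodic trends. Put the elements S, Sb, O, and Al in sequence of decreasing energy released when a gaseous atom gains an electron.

S, O, Sb, Al

O is in period 2, group 16; Al is in period 3, group 13; S is in period 3, group 16; Sb is in period 5, group 15.
Electron affinity generally becomes more exothermic across a period toward the halogens and less exothermic down a group.
Here both period and group differ, so the two effects have to be weighed against each other.
Sb > Al: the two effects oppose for this pair; the across-period effect wins (103 vs 42 kJ/mol).
O > Sb: relative to Sb, both the across-period and down-group shifts push O's electron affinity up.
S > O: this pair runs against the simple trend — see the exception note.
Note the exception: S has a higher electron affinity than O, contrary to the simple trend — the compact 2p subshell of O repels the added electron more than S's larger 3p does.
For reference (kJ/mol): O 141, Al 42, S 200, Sb 103.
So from highest to lowest: S > O > Sb > Al.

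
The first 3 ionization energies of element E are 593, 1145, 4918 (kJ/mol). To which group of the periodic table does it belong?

Look for the largest jump between consecutive ionization energies: IE3/IE2 ≈ 4.3, far larger than any earlier ratio.
That jump marks the point where a core electron is being removed. So the atom has 2 valence electrons.
A main-group element with 2 valence electrons is in group 2.

Group 2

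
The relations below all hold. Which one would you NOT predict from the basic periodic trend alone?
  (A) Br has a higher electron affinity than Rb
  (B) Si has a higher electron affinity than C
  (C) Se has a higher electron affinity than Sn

(B)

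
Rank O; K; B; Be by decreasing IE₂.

O, K, B, Be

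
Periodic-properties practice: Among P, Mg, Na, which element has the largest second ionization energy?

The second ionization energy removes an electron from the +1 ion. For each element: P⁺ still has 4 valence electrons; Mg⁺ still has 1 valence electron; Na⁺ is the bare [Ne] core.
Pulling an electron out of a noble-gas core costs far more than removing a remaining valence electron, so Na sits at the high end of IE_2.
Valence configurations: P⁺ [Ne]3s²3p², Mg⁺ [Ne]3s¹.
Tabulated IE_2 (kJ/mol): P 1907, Mg 1451, Na 4562.
Putting it together, IE_2: Mg < P < Na.

Na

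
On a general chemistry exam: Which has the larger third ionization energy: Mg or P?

Mg

The third ionization energy removes an electron from the +2 ion. For each element: Mg²⁺ is the bare [Ne] core; P²⁺ still has 3 valence electrons.
Core electrons are held far more tightly than valence electrons, so Mg tops the IE_3 order.
The numbers (kJ/mol): Mg 7733, P 2914.
Overall IE_3 order: P < Mg.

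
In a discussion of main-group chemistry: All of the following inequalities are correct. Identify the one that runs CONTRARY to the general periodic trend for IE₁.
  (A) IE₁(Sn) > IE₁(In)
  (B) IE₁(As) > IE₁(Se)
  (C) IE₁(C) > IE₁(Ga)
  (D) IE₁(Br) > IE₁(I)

(B)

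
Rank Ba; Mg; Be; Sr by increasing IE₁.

Be is in period 2, group 2; Mg is in period 3, group 2; Sr is in period 5, group 2; Ba is in period 6, group 2.
IE₁ increases left→right with effective nuclear charge and decreases top→bottom as the valence shell moves farther out.
All are in group 2, so first ionization energy increases up the group.
So from lowest to highest: Ba < Sr < Mg < Be.

Ba, Sr, Mg, Be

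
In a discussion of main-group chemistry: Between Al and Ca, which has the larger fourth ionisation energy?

Al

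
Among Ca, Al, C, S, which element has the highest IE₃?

Consider each +2 ion: Ca²⁺ is the bare [Ar] core; Al²⁺ still has 1 valence electron; C²⁺ still has 2 valence electrons; S²⁺ still has 4 valence electrons.
Pulling an electron out of a noble-gas core costs far more than removing a remaining valence electron, so Ca sits at the high end of IE_3.
Valence configurations: Al²⁺ [Ne]3s¹, C²⁺ [He]2s², S²⁺ [Ne]3s²3p².
The numbers (kJ/mol): Ca 4912, Al 2745, C 4620, S 3357.
So the third ionization energies run Al < S < C < Ca.

Ca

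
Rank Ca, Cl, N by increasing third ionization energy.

The third ionization energy removes an electron from the +2 ion. For each element: Ca²⁺ is the bare [Ar] core; Cl²⁺ still has 5 valence electrons; N²⁺ still has 3 valence electrons.
Pulling an electron out of a noble-gas core costs far more than removing a remaining valence electron, so Ca sits at the high end of IE_3.
Valence configurations: Cl²⁺ [Ne]3s²3p³, N²⁺ [He]2s²2p¹.
The numbers (kJ/mol): Ca 4912, Cl 3822, N 4578.
So the third ionization energies run Cl < N < Ca.

Cl, N, Ca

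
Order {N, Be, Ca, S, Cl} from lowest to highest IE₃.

The third ionization energy removes an electron from the +2 ion. For each element: N²⁺ still has 3 valence electrons; Be²⁺ is the bare [He] core; Ca²⁺ is the bare [Ar] core; S²⁺ still has 4 valence electrons; Cl²⁺ still has 5 valence electrons.
Pulling an electron out of a noble-gas core costs far more than removing a remaining valence electron, so Ca and Be sit at the high end of IE_3.
Valence configurations: N²⁺ [He]2s²2p¹, S²⁺ [Ne]3s²3p², Cl²⁺ [Ne]3s²3p³.
Tabulated IE_3 (kJ/mol): N 4578, Be 14849, Ca 4912, S 3357, Cl 3822.
Hence IE_3: S < Cl < N < Ca < Be.

S, Cl, N, Ca, Be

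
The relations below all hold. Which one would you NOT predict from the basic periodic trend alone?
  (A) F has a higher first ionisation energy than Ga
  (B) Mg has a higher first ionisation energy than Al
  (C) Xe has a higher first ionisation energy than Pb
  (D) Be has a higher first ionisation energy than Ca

(B)

The general trend: first ionisation energy increases across a period and decreases down a group.
(A) F (period 2, group 17) vs Ga (period 4, group 13): the stated order agrees with the simple trend.
(B) Mg (period 3, group 2) vs Al (period 3, group 13): the stated order contradicts the simple trend.
(C) Xe (period 5, group 18) vs Pb (period 6, group 14): the stated order agrees with the simple trend.
(D) Be (period 2, group 2) vs Ca (period 4, group 2): the stated order agrees with the simple trend.
The exception is (B): Al's single 3p electron is easier to remove than one from Mg's filled 3s².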